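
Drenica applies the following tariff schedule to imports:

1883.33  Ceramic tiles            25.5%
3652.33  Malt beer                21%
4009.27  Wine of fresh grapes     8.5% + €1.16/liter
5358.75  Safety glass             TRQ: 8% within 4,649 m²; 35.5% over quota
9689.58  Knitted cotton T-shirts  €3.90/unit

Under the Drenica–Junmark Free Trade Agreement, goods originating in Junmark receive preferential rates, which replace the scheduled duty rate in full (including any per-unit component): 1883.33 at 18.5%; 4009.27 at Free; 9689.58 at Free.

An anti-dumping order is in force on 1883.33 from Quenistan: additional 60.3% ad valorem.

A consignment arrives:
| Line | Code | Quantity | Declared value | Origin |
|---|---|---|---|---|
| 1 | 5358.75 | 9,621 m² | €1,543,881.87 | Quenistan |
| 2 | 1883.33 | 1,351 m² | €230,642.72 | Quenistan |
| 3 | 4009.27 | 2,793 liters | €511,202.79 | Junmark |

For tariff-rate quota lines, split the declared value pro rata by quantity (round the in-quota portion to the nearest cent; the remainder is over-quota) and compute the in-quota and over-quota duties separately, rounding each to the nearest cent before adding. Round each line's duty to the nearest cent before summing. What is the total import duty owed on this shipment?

€540,812.63

Line 1 (5358.75, Quenistan, 9,621 m², €1,543,881.87):
Code 5358.75 is under a tariff-rate quota (threshold 4,649 m²). In-quota: 4,649 m² at 8%; over-quota: 4,972 m² at 35.5%.
Pro-rata value split: in-quota = €1,543,881.87 × 4,649/9,621 = €746,025.03; over-quota = €1,543,881.87 − €746,025.03 = €797,856.84.
In-quota duty = €746,025.03 × 8% = €59,682.00. Over-quota duty = €797,856.84 × 35.5% = €283,239.18.
Line duty = €59,682.00 + €283,239.18 = €342,921.18.
Line 2 (1883.33, Quenistan, 1,351 m², €230,642.72):
Base rate for 1883.33 is 25.5%.
1883.33 has an FTA preferential rate, but origin Quenistan is not Junmark; base rate stands.
Additional duty on 1883.33 from Quenistan: +60.3%. Applied ad valorem rate: 25.5% + 60.3% = 85.8%.
Duty = €230,642.72 × 85.8% = €197,891.45.
Line 3 (4009.27, Junmark, 2,793 liters, €511,202.79):
Base rate for 4009.27 is 8.5% + €1.16/liter.
Origin Junmark qualifies under the Drenica–Junmark agreement and 4009.27 is covered: preferential rate Free applies instead.
Duty = €511,202.79 × 0% = €0.00.
Total = €342,921.18 + €197,891.45 + €0.00 = €540,812.63.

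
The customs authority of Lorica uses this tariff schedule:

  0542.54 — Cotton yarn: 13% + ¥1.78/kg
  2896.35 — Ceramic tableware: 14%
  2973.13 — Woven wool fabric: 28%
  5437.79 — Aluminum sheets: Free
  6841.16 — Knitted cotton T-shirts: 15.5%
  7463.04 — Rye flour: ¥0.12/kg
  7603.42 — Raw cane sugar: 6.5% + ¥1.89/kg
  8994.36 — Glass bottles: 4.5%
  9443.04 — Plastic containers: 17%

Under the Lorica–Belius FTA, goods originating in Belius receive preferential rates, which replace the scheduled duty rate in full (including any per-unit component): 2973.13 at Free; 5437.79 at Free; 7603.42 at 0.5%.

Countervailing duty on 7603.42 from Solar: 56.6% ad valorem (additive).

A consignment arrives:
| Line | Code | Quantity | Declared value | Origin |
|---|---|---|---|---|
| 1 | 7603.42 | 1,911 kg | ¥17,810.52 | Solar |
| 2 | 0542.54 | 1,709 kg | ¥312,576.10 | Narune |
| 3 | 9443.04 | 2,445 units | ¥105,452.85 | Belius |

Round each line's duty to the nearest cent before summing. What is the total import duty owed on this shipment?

Line 1 (7603.42, Solar, 1,911 kg, ¥17,810.52):
Base rate for 7603.42 is 6.5% + ¥1.89/kg.
7603.42 has an FTA preferential rate, but origin Solar is not Belius; base rate stands.
Additional duty on 7603.42 from Solar: +56.6%. Applied ad valorem rate: 6.5% + 56.6% = 63.1%.
Duty = ¥17,810.52 × 63.1% + 1,911 × ¥1.89 = ¥14,850.23.
Line 2 (0542.54, Narune, 1,709 kg, ¥312,576.10):
Base rate for 0542.54 is 13% + ¥1.78/kg.
Duty = ¥312,576.10 × 13% + 1,709 × ¥1.78 = ¥43,676.91.
Line 3 (9443.04, Belius, 2,445 units, ¥105,452.85):
Base rate for 9443.04 is 17%.
Origin Belius is the FTA partner but 9443.04 is not on the preference list; base rate stands.
Duty = ¥105,452.85 × 17% = ¥17,926.98.
Total = ¥14,850.23 + ¥43,676.91 + ¥17,926.98 = ¥76,454.12.

¥76,454.12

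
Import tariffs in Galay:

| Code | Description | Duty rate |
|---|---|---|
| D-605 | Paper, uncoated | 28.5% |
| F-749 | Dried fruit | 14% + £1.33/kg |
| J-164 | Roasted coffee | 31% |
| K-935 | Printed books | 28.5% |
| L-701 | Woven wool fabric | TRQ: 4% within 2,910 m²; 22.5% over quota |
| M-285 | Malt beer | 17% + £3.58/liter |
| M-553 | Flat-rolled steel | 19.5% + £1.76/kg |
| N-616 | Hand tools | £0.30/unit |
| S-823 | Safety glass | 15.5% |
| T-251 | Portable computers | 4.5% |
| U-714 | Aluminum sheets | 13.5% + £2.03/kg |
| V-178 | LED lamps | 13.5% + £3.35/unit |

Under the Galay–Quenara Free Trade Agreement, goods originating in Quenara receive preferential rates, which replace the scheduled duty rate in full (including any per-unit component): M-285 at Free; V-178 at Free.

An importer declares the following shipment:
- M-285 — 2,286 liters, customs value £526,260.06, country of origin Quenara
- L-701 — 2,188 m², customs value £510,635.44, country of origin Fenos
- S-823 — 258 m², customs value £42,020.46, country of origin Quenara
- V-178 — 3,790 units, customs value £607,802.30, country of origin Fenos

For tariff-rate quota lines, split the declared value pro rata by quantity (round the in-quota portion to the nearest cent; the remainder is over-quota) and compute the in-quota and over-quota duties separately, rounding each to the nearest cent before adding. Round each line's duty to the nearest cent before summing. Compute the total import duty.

Line 1 (M-285, Quenara, 2,286 liters, £526,260.06):
Base rate for M-285 is 17% + £3.58/liter.
Origin Quenara qualifies under the Galay–Quenara agreement and M-285 is covered: preferential rate Free applies instead.
Duty = £526,260.06 × 0% = £0.00.
Line 2 (L-701, Fenos, 2,188 m², £510,635.44):
Code L-701 is under a tariff-rate quota (threshold 2,910 m²). Quantity 2,188 m² is within the quota, so the in-quota rate 4% applies to the full value.
Duty = £510,635.44 × 4% = £20,425.42.
Line 3 (S-823, Quenara, 258 m², £42,020.46):
Base rate for S-823 is 15.5%.
Origin Quenara is the FTA partner but S-823 is not on the preference list; base rate stands.
Duty = £42,020.46 × 15.5% = £6,513.17.
Line 4 (V-178, Fenos, 3,790 units, £607,802.30):
Base rate for V-178 is 13.5% + £3.35/unit.
V-178 has an FTA preferential rate, but origin Fenos is not Quenara; base rate stands.
Duty = £607,802.30 × 13.5% + 3,790 × £3.35 = £94,749.81.
Total = £0.00 + £20,425.42 + £6,513.17 + £94,749.81 = £121,688.40.

£121,688.40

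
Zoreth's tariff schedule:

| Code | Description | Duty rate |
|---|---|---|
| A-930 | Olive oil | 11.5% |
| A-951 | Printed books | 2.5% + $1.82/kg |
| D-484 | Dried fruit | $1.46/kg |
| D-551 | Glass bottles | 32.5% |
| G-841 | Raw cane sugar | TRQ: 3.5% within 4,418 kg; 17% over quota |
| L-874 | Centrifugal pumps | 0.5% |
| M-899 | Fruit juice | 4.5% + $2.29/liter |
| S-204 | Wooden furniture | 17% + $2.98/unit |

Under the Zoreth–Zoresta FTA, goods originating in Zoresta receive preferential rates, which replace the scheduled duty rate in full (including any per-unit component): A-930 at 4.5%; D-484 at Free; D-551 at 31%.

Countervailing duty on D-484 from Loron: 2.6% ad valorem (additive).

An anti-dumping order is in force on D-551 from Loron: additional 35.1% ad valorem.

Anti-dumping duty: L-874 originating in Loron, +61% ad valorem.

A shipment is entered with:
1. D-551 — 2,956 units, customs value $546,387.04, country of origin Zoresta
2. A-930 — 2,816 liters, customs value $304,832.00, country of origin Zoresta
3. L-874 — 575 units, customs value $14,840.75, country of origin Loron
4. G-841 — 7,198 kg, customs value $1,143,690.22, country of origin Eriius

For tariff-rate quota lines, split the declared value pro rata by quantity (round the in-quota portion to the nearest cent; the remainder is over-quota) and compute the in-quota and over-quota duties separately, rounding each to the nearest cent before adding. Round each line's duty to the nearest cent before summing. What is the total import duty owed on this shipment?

Line 1 (D-551, Zoresta, 2,956 units, $546,387.04):
Base rate for D-551 is 32.5%.
Origin Zoresta qualifies under the Zoreth–Zoresta agreement and D-551 is covered: preferential rate 31% applies instead.
The additional-duty order on D-551 targets Loron, not Zoresta; it does not apply.
Duty = $546,387.04 × 31% = $169,379.98.
Line 2 (A-930, Zoresta, 2,816 liters, $304,832.00):
Base rate for A-930 is 11.5%.
Origin Zoresta qualifies under the Zoreth–Zoresta agreement and A-930 is covered: preferential rate 4.5% applies instead.
Duty = $304,832.00 × 4.5% = $13,717.44.
Line 3 (L-874, Loron, 575 units, $14,840.75):
Base rate for L-874 is 0.5%.
Additional duty on L-874 from Loron: +61%. Applied ad valorem rate: 0.5% + 61% = 61.5%.
Duty = $14,840.75 × 61.5% = $9,127.06.
Line 4 (G-841, Eriius, 7,198 kg, $1,143,690.22):
Code G-841 is under a tariff-rate quota (threshold 4,418 kg). In-quota: 4,418 kg at 3.5%; over-quota: 2,780 kg at 17%.
Pro-rata value split: in-quota = $1,143,690.22 × 4,418/7,198 = $701,976.02; over-quota = $1,143,690.22 − $701,976.02 = $441,714.20.
In-quota duty = $701,976.02 × 3.5% = $24,569.16. Over-quota duty = $441,714.20 × 17% = $75,091.41.
Line duty = $24,569.16 + $75,091.41 = $99,660.57.
Total = $169,379.98 + $13,717.44 + $9,127.06 + $99,660.57 = $291,885.05.

$291,885.05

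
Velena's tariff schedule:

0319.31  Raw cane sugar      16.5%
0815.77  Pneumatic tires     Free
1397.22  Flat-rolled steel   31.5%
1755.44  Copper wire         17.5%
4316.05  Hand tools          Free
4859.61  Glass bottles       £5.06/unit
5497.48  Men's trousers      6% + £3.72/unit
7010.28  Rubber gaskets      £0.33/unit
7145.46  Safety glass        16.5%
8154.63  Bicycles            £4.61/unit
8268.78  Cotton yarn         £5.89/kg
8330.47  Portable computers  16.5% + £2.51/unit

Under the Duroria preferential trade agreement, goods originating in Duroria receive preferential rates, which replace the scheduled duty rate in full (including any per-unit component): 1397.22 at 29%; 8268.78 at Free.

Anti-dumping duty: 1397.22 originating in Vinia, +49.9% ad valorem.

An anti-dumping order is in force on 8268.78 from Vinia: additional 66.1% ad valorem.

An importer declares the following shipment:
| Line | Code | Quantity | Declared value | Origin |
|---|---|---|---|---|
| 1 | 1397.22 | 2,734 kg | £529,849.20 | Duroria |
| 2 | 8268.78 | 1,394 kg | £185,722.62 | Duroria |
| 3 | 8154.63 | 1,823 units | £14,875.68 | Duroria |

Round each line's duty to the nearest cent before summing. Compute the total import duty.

£162,060.30

Line 1 (1397.22, Duroria, 2,734 kg, £529,849.20):
Base rate for 1397.22 is 31.5%.
Origin Duroria qualifies under the Velena–Duroria agreement and 1397.22 is covered: preferential rate 29% applies instead.
The additional-duty order on 1397.22 targets Vinia, not Duroria; it does not apply.
Duty = £529,849.20 × 29% = £153,656.27.
Line 2 (8268.78, Duroria, 1,394 kg, £185,722.62):
Base rate for 8268.78 is £5.89/kg.
Origin Duroria qualifies under the Velena–Duroria agreement and 8268.78 is covered: preferential rate Free applies instead.
The additional-duty order on 8268.78 targets Vinia, not Duroria; it does not apply.
Duty = £185,722.62 × 0% = £0.00.
Line 3 (8154.63, Duroria, 1,823 units, £14,875.68):
Base rate for 8154.63 is £4.61/unit.
Origin Duroria is the FTA partner but 8154.63 is not on the preference list; base rate stands.
Duty = 1,823 × £4.61 = £8,404.03.
Total = £153,656.27 + £0.00 + £8,404.03 = £162,060.30.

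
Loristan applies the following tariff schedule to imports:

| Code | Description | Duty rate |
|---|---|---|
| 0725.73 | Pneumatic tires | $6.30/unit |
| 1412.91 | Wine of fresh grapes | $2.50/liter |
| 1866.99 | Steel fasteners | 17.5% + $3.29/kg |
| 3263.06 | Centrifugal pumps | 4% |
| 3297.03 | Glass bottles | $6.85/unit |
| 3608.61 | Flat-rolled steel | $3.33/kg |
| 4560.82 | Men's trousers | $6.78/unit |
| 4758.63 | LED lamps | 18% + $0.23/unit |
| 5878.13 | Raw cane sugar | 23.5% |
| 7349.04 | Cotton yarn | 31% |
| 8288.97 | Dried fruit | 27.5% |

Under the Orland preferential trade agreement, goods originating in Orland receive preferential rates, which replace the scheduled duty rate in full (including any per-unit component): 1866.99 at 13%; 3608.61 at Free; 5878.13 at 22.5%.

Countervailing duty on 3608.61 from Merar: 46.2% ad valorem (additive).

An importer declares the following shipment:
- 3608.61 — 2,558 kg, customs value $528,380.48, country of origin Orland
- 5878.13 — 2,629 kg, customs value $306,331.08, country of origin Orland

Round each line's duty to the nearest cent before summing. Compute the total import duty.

$68,924.49

Line 1 (3608.61, Orland, 2,558 kg, $528,380.48):
Base rate for 3608.61 is $3.33/kg.
Origin Orland qualifies under the Loristan–Orland agreement and 3608.61 is covered: preferential rate Free applies instead.
The additional-duty order on 3608.61 targets Merar, not Orland; it does not apply.
Duty = $528,380.48 × 0% = $0.00.
Line 2 (5878.13, Orland, 2,629 kg, $306,331.08):
Base rate for 5878.13 is 23.5%.
Origin Orland qualifies under the Loristan–Orland agreement and 5878.13 is covered: preferential rate 22.5% applies instead.
Duty = $306,331.08 × 22.5% = $68,924.49.
Total = $0.00 + $68,924.49 = $68,924.49.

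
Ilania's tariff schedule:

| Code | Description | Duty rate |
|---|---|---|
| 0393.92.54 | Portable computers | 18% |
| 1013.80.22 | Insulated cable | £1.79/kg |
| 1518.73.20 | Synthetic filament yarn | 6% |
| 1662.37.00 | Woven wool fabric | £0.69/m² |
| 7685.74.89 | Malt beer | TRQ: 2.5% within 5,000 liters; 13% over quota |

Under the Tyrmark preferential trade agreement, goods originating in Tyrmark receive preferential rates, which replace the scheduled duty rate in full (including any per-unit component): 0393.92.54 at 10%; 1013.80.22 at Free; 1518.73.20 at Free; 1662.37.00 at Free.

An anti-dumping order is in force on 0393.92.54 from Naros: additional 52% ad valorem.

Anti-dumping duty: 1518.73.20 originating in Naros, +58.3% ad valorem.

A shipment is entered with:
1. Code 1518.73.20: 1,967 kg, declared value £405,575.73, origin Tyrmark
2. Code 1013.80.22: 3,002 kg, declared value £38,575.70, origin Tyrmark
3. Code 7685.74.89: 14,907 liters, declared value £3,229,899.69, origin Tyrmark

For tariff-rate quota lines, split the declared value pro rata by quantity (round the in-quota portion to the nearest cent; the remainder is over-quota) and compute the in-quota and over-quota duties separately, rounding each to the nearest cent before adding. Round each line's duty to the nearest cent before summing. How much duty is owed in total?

£306,135.21

Line 1 (1518.73.20, Tyrmark, 1,967 kg, £405,575.73):
Base rate for 1518.73.20 is 6%.
Origin Tyrmark qualifies under the Ilania–Tyrmark agreement and 1518.73.20 is covered: preferential rate Free applies instead.
The additional-duty order on 1518.73.20 targets Naros, not Tyrmark; it does not apply.
Duty = £405,575.73 × 0% = £0.00.
Line 2 (1013.80.22, Tyrmark, 3,002 kg, £38,575.70):
Base rate for 1013.80.22 is £1.79/kg.
Origin Tyrmark qualifies under the Ilania–Tyrmark agreement and 1013.80.22 is covered: preferential rate Free applies instead.
Duty = £38,575.70 × 0% = £0.00.
Line 3 (7685.74.89, Tyrmark, 14,907 liters, £3,229,899.69):
Code 7685.74.89 is under a tariff-rate quota (threshold 5,000 liters). In-quota: 5,000 liters at 2.5%; over-quota: 9,907 liters at 13%.
Pro-rata value split: in-quota = £3,229,899.69 × 5,000/14,907 = £1,083,350.00; over-quota = £3,229,899.69 − £1,083,350.00 = £2,146,549.69.
In-quota duty = £1,083,350.00 × 2.5% = £27,083.75. Over-quota duty = £2,146,549.69 × 13% = £279,051.46.
Line duty = £27,083.75 + £279,051.46 = £306,135.21.
Total = £0.00 + £0.00 + £306,135.21 = £306,135.21.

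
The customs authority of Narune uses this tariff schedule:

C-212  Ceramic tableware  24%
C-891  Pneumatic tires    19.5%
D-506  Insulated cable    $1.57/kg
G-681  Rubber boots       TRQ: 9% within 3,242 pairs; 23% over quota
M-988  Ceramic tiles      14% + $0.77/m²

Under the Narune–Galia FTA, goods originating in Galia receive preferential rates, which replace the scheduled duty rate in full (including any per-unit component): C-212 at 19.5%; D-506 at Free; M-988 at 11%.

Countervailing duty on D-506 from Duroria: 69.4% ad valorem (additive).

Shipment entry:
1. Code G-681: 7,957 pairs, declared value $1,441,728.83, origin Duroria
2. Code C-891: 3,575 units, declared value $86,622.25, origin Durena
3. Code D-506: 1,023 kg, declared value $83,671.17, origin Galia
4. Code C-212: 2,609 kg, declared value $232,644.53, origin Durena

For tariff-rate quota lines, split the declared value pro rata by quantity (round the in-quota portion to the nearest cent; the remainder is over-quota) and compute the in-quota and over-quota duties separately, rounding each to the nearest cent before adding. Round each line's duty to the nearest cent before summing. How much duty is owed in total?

Line 1 (G-681, Duroria, 7,957 pairs, $1,441,728.83):
Code G-681 is under a tariff-rate quota (threshold 3,242 pairs). In-quota: 3,242 pairs at 9%; over-quota: 4,715 pairs at 23%.
Pro-rata value split: in-quota = $1,441,728.83 × 3,242/7,957 = $587,417.98; over-quota = $1,441,728.83 − $587,417.98 = $854,310.85.
In-quota duty = $587,417.98 × 9% = $52,867.62. Over-quota duty = $854,310.85 × 23% = $196,491.50.
Line duty = $52,867.62 + $196,491.50 = $249,359.12.
Line 2 (C-891, Durena, 3,575 units, $86,622.25):
Base rate for C-891 is 19.5%.
Duty = $86,622.25 × 19.5% = $16,891.34.
Line 3 (D-506, Galia, 1,023 kg, $83,671.17):
Base rate for D-506 is $1.57/kg.
Origin Galia qualifies under the Narune–Galia agreement and D-506 is covered: preferential rate Free applies instead.
The additional-duty order on D-506 targets Duroria, not Galia; it does not apply.
Duty = $83,671.17 × 0% = $0.00.
Line 4 (C-212, Durena, 2,609 kg, $232,644.53):
Base rate for C-212 is 24%.
C-212 has an FTA preferential rate, but origin Durena is not Galia; base rate stands.
Duty = $232,644.53 × 24% = $55,834.69.
Total = $249,359.12 + $16,891.34 + $0.00 + $55,834.69 = $322,085.15.

$322,085.15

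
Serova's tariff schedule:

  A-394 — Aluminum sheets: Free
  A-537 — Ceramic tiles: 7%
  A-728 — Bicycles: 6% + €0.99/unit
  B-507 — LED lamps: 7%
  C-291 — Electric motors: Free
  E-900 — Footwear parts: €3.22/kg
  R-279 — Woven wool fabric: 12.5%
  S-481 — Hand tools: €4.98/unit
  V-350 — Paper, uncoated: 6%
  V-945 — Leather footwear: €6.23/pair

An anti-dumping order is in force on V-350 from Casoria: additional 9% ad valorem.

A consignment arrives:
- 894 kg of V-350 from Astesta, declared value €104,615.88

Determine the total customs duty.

€6,276.95

Line 1 (V-350, Astesta, 894 kg, €104,615.88):
Base rate for V-350 is 6%.
The additional-duty order on V-350 targets Casoria, not Astesta; it does not apply.
Duty = €104,615.88 × 6% = €6,276.95.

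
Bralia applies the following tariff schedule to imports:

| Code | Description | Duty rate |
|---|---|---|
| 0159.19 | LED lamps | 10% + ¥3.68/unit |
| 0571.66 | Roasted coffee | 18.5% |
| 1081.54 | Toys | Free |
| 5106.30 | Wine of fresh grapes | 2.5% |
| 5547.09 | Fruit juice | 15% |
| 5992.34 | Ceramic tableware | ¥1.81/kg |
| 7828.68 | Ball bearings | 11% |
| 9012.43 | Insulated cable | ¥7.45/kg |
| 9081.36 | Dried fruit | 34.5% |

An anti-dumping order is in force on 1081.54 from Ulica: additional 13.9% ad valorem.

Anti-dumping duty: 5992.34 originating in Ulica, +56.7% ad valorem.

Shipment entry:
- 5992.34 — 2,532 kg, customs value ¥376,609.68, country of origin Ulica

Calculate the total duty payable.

¥218,120.61

Line 1 (5992.34, Ulica, 2,532 kg, ¥376,609.68):
Base rate for 5992.34 is ¥1.81/kg.
Additional duty on 5992.34 from Ulica: +56.7% ad valorem. Applied ad valorem rate = 56.7%.
Duty = ¥376,609.68 × 56.7% + 2,532 × ¥1.81 = ¥218,120.61.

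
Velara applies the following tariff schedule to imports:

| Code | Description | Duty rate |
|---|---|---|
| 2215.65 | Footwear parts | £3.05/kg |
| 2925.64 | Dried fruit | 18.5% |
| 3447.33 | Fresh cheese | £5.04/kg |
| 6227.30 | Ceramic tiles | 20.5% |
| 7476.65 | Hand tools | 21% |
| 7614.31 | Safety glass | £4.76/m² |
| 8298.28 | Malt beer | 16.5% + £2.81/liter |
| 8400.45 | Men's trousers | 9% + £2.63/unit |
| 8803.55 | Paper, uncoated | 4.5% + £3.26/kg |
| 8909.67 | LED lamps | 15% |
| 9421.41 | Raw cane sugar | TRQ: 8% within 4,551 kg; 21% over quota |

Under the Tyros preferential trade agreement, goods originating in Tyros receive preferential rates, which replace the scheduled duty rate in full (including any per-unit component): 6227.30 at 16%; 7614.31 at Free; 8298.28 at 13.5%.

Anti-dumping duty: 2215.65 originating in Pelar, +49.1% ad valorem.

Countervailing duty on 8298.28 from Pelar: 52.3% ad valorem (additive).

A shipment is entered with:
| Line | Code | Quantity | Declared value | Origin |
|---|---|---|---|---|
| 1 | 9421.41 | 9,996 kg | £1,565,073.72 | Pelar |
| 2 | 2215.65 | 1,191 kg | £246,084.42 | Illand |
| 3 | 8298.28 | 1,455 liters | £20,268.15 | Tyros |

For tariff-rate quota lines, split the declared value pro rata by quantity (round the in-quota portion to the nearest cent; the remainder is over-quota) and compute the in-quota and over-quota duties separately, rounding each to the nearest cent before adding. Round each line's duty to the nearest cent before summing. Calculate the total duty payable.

£242,402.73

Line 1 (9421.41, Pelar, 9,996 kg, £1,565,073.72):
Code 9421.41 is under a tariff-rate quota (threshold 4,551 kg). In-quota: 4,551 kg at 8%; over-quota: 5,445 kg at 21%.
Pro-rata value split: in-quota = £1,565,073.72 × 4,551/9,996 = £712,550.07; over-quota = £1,565,073.72 − £712,550.07 = £852,523.65.
In-quota duty = £712,550.07 × 8% = £57,004.01. Over-quota duty = £852,523.65 × 21% = £179,029.97.
Line duty = £57,004.01 + £179,029.97 = £236,033.98.
Line 2 (2215.65, Illand, 1,191 kg, £246,084.42):
Base rate for 2215.65 is £3.05/kg.
The additional-duty order on 2215.65 targets Pelar, not Illand; it does not apply.
Duty = 1,191 × £3.05 = £3,632.55.
Line 3 (8298.28, Tyros, 1,455 liters, £20,268.15):
Base rate for 8298.28 is 16.5% + £2.81/liter.
Origin Tyros qualifies under the Velara–Tyros agreement and 8298.28 is covered: preferential rate 13.5% applies instead.
The additional-duty order on 8298.28 targets Pelar, not Tyros; it does not apply.
Duty = £20,268.15 × 13.5% = £2,736.20.
Total = £236,033.98 + £3,632.55 + £2,736.20 = £242,402.73.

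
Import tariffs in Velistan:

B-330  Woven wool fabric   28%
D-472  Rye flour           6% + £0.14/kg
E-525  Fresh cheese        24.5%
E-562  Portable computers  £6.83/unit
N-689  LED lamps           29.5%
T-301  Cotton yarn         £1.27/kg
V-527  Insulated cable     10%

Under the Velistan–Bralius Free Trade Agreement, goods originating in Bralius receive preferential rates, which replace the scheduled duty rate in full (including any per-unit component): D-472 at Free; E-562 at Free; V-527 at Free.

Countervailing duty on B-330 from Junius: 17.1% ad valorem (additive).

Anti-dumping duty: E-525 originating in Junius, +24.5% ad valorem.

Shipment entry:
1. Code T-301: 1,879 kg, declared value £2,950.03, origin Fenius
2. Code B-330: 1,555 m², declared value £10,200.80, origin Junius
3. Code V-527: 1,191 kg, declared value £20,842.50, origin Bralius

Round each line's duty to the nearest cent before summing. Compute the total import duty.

£6,986.89

Line 1 (T-301, Fenius, 1,879 kg, £2,950.03):
Base rate for T-301 is £1.27/kg.
Duty = 1,879 × £1.27 = £2,386.33.
Line 2 (B-330, Junius, 1,555 m², £10,200.80):
Base rate for B-330 is 28%.
Additional duty on B-330 from Junius: +17.1%. Applied ad valorem rate: 28% + 17.1% = 45.1%.
Duty = £10,200.80 × 45.1% = £4,600.56.
Line 3 (V-527, Bralius, 1,191 kg, £20,842.50):
Base rate for V-527 is 10%.
Origin Bralius qualifies under the Velistan–Bralius agreement and V-527 is covered: preferential rate Free applies instead.
Duty = £20,842.50 × 0% = £0.00.
Total = £2,386.33 + £4,600.56 + £0.00 = £6,986.89.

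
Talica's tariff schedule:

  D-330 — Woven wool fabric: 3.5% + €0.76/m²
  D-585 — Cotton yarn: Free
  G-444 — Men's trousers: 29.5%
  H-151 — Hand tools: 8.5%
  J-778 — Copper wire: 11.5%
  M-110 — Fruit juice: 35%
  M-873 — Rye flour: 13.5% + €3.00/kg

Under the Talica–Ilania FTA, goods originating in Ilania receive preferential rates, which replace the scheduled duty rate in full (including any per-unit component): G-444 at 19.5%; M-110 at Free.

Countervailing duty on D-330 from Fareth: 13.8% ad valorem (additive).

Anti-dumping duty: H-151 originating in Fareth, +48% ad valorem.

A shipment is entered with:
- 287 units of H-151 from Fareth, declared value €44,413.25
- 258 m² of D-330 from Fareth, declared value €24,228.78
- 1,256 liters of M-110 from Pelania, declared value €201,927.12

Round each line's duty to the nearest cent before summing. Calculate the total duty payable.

€100,155.64

Line 1 (H-151, Fareth, 287 units, €44,413.25):
Base rate for H-151 is 8.5%.
Additional duty on H-151 from Fareth: +48%. Applied ad valorem rate: 8.5% + 48% = 56.5%.
Duty = €44,413.25 × 56.5% = €25,093.49.
Line 2 (D-330, Fareth, 258 m², €24,228.78):
Base rate for D-330 is 3.5% + €0.76/m².
Additional duty on D-330 from Fareth: +13.8%. Applied ad valorem rate: 3.5% + 13.8% = 17.3%.
Duty = €24,228.78 × 17.3% + 258 × €0.76 = €4,387.66.
Line 3 (M-110, Pelania, 1,256 liters, €201,927.12):
Base rate for M-110 is 35%.
M-110 has an FTA preferential rate, but origin Pelania is not Ilania; base rate stands.
Duty = €201,927.12 × 35% = €70,674.49.
Total = €25,093.49 + €4,387.66 + €70,674.49 = €100,155.64.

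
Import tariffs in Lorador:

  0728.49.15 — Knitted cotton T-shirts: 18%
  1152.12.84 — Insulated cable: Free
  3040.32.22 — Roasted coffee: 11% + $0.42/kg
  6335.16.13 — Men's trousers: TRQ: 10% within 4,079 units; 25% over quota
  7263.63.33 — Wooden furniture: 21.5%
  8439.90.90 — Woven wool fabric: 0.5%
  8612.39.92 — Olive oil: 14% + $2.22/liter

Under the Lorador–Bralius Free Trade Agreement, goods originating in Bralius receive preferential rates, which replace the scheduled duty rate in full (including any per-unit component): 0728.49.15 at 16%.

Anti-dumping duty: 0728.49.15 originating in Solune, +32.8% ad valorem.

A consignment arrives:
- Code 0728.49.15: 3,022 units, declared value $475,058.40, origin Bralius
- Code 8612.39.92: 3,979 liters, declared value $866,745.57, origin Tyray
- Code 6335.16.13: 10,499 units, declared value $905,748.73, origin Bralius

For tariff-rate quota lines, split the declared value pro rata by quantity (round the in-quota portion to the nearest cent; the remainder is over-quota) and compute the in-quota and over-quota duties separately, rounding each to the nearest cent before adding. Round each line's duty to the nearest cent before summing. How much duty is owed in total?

Line 1 (0728.49.15, Bralius, 3,022 units, $475,058.40):
Base rate for 0728.49.15 is 18%.
Origin Bralius qualifies under the Lorador–Bralius agreement and 0728.49.15 is covered: preferential rate 16% applies instead.
The additional-duty order on 0728.49.15 targets Solune, not Bralius; it does not apply.
Duty = $475,058.40 × 16% = $76,009.34.
Line 2 (8612.39.92, Tyray, 3,979 liters, $866,745.57):
Base rate for 8612.39.92 is 14% + $2.22/liter.
Duty = $866,745.57 × 14% + 3,979 × $2.22 = $130,177.76.
Line 3 (6335.16.13, Bralius, 10,499 units, $905,748.73):
Code 6335.16.13 is under a tariff-rate quota (threshold 4,079 units). In-quota: 4,079 units at 10%; over-quota: 6,420 units at 25%.
Pro-rata value split: in-quota = $905,748.73 × 4,079/10,499 = $351,895.33; over-quota = $905,748.73 − $351,895.33 = $553,853.40.
In-quota duty = $351,895.33 × 10% = $35,189.53. Over-quota duty = $553,853.40 × 25% = $138,463.35.
Line duty = $35,189.53 + $138,463.35 = $173,652.88.
Total = $76,009.34 + $130,177.76 + $173,652.88 = $379,839.98.

$379,839.98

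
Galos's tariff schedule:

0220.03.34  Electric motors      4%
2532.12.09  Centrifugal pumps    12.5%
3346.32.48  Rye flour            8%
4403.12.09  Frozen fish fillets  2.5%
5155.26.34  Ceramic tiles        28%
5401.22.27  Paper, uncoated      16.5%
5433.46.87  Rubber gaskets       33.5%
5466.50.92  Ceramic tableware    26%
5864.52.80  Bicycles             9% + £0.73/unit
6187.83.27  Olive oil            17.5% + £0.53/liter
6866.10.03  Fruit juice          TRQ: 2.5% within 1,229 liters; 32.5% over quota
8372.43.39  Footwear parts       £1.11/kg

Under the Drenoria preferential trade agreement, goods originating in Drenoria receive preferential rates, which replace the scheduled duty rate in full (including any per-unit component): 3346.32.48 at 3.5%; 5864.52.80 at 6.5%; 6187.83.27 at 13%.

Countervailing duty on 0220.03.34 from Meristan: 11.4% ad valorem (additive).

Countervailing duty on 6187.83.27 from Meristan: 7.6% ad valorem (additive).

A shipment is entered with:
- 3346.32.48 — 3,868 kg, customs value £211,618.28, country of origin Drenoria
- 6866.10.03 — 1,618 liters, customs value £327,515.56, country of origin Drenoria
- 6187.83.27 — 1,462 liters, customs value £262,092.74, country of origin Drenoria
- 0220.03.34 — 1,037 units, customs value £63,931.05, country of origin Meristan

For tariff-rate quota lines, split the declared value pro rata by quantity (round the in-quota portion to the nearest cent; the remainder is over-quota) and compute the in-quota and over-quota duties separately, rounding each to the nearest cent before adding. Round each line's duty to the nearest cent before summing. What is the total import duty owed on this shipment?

£83,134.38

Line 1 (3346.32.48, Drenoria, 3,868 kg, £211,618.28):
Base rate for 3346.32.48 is 8%.
Origin Drenoria qualifies under the Galos–Drenoria agreement and 3346.32.48 is covered: preferential rate 3.5% applies instead.
Duty = £211,618.28 × 3.5% = £7,406.64.
Line 2 (6866.10.03, Drenoria, 1,618 liters, £327,515.56):
Code 6866.10.03 is under a tariff-rate quota (threshold 1,229 liters). In-quota: 1,229 liters at 2.5%; over-quota: 389 liters at 32.5%.
Pro-rata value split: in-quota = £327,515.56 × 1,229/1,618 = £248,774.18; over-quota = £327,515.56 − £248,774.18 = £78,741.38.
In-quota duty = £248,774.18 × 2.5% = £6,219.35. Over-quota duty = £78,741.38 × 32.5% = £25,590.95.
Line duty = £6,219.35 + £25,590.95 = £31,810.30.
Line 3 (6187.83.27, Drenoria, 1,462 liters, £262,092.74):
Base rate for 6187.83.27 is 17.5% + £0.53/liter.
Origin Drenoria qualifies under the Galos–Drenoria agreement and 6187.83.27 is covered: preferential rate 13% applies instead.
The additional-duty order on 6187.83.27 targets Meristan, not Drenoria; it does not apply.
Duty = £262,092.74 × 13% = £34,072.06.
Line 4 (0220.03.34, Meristan, 1,037 units, £63,931.05):
Base rate for 0220.03.34 is 4%.
Additional duty on 0220.03.34 from Meristan: +11.4%. Applied ad valorem rate: 4% + 11.4% = 15.4%.
Duty = £63,931.05 × 15.4% = £9,845.38.
Total = £7,406.64 + £31,810.30 + £34,072.06 + £9,845.38 = £83,134.38.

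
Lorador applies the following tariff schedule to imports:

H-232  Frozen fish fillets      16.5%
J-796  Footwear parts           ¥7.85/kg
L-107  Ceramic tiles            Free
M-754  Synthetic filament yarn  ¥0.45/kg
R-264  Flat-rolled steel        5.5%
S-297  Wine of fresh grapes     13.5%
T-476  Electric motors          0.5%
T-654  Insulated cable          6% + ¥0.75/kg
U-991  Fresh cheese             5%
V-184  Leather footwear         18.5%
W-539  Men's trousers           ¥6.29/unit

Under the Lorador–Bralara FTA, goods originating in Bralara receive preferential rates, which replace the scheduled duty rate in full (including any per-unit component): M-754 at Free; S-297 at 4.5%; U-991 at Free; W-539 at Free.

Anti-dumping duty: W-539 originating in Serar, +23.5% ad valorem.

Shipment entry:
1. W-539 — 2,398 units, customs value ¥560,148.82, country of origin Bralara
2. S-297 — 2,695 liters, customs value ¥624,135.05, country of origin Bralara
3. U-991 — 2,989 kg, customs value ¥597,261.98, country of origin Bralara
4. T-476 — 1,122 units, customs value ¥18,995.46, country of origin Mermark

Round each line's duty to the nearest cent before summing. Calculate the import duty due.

¥28,181.06

Line 1 (W-539, Bralara, 2,398 units, ¥560,148.82):
Base rate for W-539 is ¥6.29/unit.
Origin Bralara qualifies under the Lorador–Bralara agreement and W-539 is covered: preferential rate Free applies instead.
The additional-duty order on W-539 targets Serar, not Bralara; it does not apply.
Duty = ¥560,148.82 × 0% = ¥0.00.
Line 2 (S-297, Bralara, 2,695 liters, ¥624,135.05):
Base rate for S-297 is 13.5%.
Origin Bralara qualifies under the Lorador–Bralara agreement and S-297 is covered: preferential rate 4.5% applies instead.
Duty = ¥624,135.05 × 4.5% = ¥28,086.08.
Line 3 (U-991, Bralara, 2,989 kg, ¥597,261.98):
Base rate for U-991 is 5%.
Origin Bralara qualifies under the Lorador–Bralara agreement and U-991 is covered: preferential rate Free applies instead.
Duty = ¥597,261.98 × 0% = ¥0.00.
Line 4 (T-476, Mermark, 1,122 units, ¥18,995.46):
Base rate for T-476 is 0.5%.
Duty = ¥18,995.46 × 0.5% = ¥94.98.
Total = ¥0.00 + ¥28,086.08 + ¥0.00 + ¥94.98 = ¥28,181.06.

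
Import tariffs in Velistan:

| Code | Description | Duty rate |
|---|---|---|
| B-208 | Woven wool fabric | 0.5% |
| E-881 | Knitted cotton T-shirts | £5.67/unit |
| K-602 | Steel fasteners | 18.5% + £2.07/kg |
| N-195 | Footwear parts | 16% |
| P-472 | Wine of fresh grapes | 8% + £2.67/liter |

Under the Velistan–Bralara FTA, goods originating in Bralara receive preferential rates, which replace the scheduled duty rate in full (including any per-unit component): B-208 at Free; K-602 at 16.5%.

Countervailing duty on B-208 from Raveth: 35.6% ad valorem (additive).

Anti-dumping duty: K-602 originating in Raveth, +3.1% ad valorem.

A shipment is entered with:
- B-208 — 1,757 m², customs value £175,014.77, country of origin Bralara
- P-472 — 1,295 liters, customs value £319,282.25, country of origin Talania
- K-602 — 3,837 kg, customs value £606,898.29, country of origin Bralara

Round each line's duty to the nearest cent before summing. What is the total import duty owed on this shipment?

Line 1 (B-208, Bralara, 1,757 m², £175,014.77):
Base rate for B-208 is 0.5%.
Origin Bralara qualifies under the Velistan–Bralara agreement and B-208 is covered: preferential rate Free applies instead.
The additional-duty order on B-208 targets Raveth, not Bralara; it does not apply.
Duty = £175,014.77 × 0% = £0.00.
Line 2 (P-472, Talania, 1,295 liters, £319,282.25):
Base rate for P-472 is 8% + £2.67/liter.
Duty = £319,282.25 × 8% + 1,295 × £2.67 = £29,000.23.
Line 3 (K-602, Bralara, 3,837 kg, £606,898.29):
Base rate for K-602 is 18.5% + £2.07/kg.
Origin Bralara qualifies under the Velistan–Bralara agreement and K-602 is covered: preferential rate 16.5% applies instead.
The additional-duty order on K-602 targets Raveth, not Bralara; it does not apply.
Duty = £606,898.29 × 16.5% = £100,138.22.
Total = £0.00 + £29,000.23 + £100,138.22 = £129,138.45.

£129,138.45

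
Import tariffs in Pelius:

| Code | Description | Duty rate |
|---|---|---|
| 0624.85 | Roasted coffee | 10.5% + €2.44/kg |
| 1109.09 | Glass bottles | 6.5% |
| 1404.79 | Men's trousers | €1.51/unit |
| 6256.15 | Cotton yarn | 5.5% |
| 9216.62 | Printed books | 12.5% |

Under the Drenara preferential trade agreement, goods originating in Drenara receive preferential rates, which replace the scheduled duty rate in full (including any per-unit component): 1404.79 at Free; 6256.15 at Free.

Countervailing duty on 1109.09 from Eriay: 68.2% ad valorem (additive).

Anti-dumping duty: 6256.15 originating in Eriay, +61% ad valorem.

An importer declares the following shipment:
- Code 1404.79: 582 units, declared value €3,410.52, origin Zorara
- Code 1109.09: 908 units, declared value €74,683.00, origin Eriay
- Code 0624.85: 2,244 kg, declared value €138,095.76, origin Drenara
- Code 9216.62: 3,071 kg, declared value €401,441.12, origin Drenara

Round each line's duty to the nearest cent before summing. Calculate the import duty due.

Line 1 (1404.79, Zorara, 582 units, €3,410.52):
Base rate for 1404.79 is €1.51/unit.
1404.79 has an FTA preferential rate, but origin Zorara is not Drenara; base rate stands.
Duty = 582 × €1.51 = €878.82.
Line 2 (1109.09, Eriay, 908 units, €74,683.00):
Base rate for 1109.09 is 6.5%.
Additional duty on 1109.09 from Eriay: +68.2%. Applied ad valorem rate: 6.5% + 68.2% = 74.7%.
Duty = €74,683.00 × 74.7% = €55,788.20.
Line 3 (0624.85, Drenara, 2,244 kg, €138,095.76):
Base rate for 0624.85 is 10.5% + €2.44/kg.
Origin Drenara is the FTA partner but 0624.85 is not on the preference list; base rate stands.
Duty = €138,095.76 × 10.5% + 2,244 × €2.44 = €19,975.41.
Line 4 (9216.62, Drenara, 3,071 kg, €401,441.12):
Base rate for 9216.62 is 12.5%.
Origin Drenara is the FTA partner but 9216.62 is not on the preference list; base rate stands.
Duty = €401,441.12 × 12.5% = €50,180.14.
Total = €878.82 + €55,788.20 + €19,975.41 + €50,180.14 = €126,822.57.

€126,822.57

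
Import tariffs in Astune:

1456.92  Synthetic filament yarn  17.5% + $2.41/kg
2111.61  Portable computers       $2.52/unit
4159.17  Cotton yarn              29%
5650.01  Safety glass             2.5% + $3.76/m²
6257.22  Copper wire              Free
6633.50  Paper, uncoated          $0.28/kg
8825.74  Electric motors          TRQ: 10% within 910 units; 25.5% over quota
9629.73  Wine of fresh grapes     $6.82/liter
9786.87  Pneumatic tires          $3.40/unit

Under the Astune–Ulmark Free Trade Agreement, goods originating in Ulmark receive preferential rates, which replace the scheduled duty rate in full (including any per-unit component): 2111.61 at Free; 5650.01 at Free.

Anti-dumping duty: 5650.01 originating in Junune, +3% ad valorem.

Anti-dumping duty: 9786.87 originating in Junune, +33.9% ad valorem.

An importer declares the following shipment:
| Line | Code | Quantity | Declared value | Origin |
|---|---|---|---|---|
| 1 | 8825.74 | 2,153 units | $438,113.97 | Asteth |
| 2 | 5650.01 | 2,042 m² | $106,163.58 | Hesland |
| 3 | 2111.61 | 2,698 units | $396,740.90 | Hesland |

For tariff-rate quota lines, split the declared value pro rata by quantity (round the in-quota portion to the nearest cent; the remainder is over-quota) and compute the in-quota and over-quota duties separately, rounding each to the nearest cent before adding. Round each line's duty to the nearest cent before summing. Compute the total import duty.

Line 1 (8825.74, Asteth, 2,153 units, $438,113.97):
Code 8825.74 is under a tariff-rate quota (threshold 910 units). In-quota: 910 units at 10%; over-quota: 1,243 units at 25.5%.
Pro-rata value split: in-quota = $438,113.97 × 910/2,153 = $185,175.90; over-quota = $438,113.97 − $185,175.90 = $252,938.07.
In-quota duty = $185,175.90 × 10% = $18,517.59. Over-quota duty = $252,938.07 × 25.5% = $64,499.21.
Line duty = $18,517.59 + $64,499.21 = $83,016.80.
Line 2 (5650.01, Hesland, 2,042 m², $106,163.58):
Base rate for 5650.01 is 2.5% + $3.76/m².
5650.01 has an FTA preferential rate, but origin Hesland is not Ulmark; base rate stands.
The additional-duty order on 5650.01 targets Junune, not Hesland; it does not apply.
Duty = $106,163.58 × 2.5% + 2,042 × $3.76 = $10,332.01.
Line 3 (2111.61, Hesland, 2,698 units, $396,740.90):
Base rate for 2111.61 is $2.52/unit.
2111.61 has an FTA preferential rate, but origin Hesland is not Ulmark; base rate stands.
Duty = 2,698 × $2.52 = $6,798.96.
Total = $83,016.80 + $10,332.01 + $6,798.96 = $100,147.77.

$100,147.77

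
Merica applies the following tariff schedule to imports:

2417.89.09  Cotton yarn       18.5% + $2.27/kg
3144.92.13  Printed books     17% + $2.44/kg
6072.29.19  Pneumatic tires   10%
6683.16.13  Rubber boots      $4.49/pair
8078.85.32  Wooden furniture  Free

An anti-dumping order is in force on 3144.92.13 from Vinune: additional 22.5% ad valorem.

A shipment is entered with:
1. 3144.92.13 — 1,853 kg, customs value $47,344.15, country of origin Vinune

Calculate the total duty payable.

Line 1 (3144.92.13, Vinune, 1,853 kg, $47,344.15):
Base rate for 3144.92.13 is 17% + $2.44/kg.
Additional duty on 3144.92.13 from Vinune: +22.5%. Applied ad valorem rate: 17% + 22.5% = 39.5%.
Duty = $47,344.15 × 39.5% + 1,853 × $2.44 = $23,222.26.

$23,222.26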